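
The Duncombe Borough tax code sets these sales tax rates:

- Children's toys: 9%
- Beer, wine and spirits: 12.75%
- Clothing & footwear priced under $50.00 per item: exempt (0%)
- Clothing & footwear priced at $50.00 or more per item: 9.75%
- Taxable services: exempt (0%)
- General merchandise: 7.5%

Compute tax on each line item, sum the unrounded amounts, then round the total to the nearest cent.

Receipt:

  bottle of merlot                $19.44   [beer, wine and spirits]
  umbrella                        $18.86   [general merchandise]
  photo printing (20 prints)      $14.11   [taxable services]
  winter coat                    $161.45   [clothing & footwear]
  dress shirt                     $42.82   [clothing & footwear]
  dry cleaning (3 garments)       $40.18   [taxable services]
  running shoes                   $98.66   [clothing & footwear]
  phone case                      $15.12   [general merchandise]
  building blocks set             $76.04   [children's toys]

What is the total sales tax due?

Bottle of merlot $19.44: beer, wine and spirits → 12.75% → $2.4786
Umbrella $18.86: general merchandise → 7.5% → $1.4145
Photo printing (20 prints) $14.11: taxable services → 0% → $0.00
Winter coat $161.45: clothing & footwear, $50.00 or more → 9.75% → $15.741375
Dress shirt $42.82: clothing & footwear, under $50.00 → 0% → $0.00
Dry cleaning (3 garments) $40.18: taxable services → 0% → $0.00
Running shoes $98.66: clothing & footwear, $50.00 or more → 9.75% → $9.61935
Phone case $15.12: general merchandise → 7.5% → $1.134
Building blocks set $76.04: children's toys → 9% → $6.8436
Unrounded tax sum = $37.231425 → $37.23

$37.23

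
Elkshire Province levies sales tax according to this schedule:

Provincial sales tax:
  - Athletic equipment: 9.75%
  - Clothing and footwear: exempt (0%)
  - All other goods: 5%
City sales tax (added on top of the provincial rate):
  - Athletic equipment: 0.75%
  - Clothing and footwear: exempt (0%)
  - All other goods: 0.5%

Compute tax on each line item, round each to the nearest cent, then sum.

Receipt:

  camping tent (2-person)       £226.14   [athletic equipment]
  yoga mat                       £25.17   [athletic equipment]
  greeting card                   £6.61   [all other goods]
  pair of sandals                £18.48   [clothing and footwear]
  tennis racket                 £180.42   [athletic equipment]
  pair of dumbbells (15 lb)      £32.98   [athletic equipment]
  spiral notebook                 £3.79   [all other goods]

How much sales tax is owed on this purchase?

£49.35

Camping tent (2-person) £226.14: athletic equipment → 9.75% + 0.75% city = 10.5% → £23.74
Yoga mat £25.17: athletic equipment → 9.75% + 0.75% city = 10.5% → £2.64
Greeting card £6.61: all other goods → 5% + 0.5% city = 5.5% → £0.36
Pair of sandals £18.48: clothing and footwear → 0% + 0% city = 0% → £0.00
Tennis racket £180.42: athletic equipment → 9.75% + 0.75% city = 10.5% → £18.94
Pair of dumbbells (15 lb) £32.98: athletic equipment → 9.75% + 0.75% city = 10.5% → £3.46
Spiral notebook £3.79: all other goods → 5% + 0.5% city = 5.5% → £0.21
Total tax = £23.74 + £2.64 + £0.36 + £18.94 + £3.46 + £0.21 = £49.35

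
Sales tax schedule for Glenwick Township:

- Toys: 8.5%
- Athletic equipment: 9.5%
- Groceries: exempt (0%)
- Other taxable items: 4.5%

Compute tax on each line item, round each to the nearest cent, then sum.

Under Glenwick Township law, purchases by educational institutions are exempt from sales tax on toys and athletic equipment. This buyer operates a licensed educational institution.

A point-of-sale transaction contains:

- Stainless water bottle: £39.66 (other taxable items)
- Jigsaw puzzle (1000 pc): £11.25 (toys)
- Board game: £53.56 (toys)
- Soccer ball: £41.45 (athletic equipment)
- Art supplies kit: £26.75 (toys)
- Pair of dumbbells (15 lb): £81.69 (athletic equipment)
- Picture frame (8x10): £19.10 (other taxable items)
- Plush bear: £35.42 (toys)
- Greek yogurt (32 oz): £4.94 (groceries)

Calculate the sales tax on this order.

Stainless water bottle £39.66: other taxable items → 4.5% → £1.78
Jigsaw puzzle (1000 pc) £11.25: toys, buyer-exempt → 0% → £0.00
Board game £53.56: toys, buyer-exempt → 0% → £0.00
Soccer ball £41.45: athletic equipment, buyer-exempt → 0% → £0.00
Art supplies kit £26.75: toys, buyer-exempt → 0% → £0.00
Pair of dumbbells (15 lb) £81.69: athletic equipment, buyer-exempt → 0% → £0.00
Picture frame (8x10) £19.10: other taxable items → 4.5% → £0.86
Plush bear £35.42: toys, buyer-exempt → 0% → £0.00
Greek yogurt (32 oz) £4.94: groceries → 0% → £0.00
Total tax = £1.78 + £0.86 = £2.64

£2.64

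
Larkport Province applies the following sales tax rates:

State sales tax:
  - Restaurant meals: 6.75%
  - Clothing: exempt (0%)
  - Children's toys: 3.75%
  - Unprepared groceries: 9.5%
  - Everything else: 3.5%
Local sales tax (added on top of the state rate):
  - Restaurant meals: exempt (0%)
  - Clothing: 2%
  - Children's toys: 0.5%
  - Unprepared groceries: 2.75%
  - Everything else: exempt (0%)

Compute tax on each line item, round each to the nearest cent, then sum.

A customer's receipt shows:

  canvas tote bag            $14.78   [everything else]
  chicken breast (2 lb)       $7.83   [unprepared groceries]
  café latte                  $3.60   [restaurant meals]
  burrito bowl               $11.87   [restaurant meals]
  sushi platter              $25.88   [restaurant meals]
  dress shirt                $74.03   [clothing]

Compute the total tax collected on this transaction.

$5.75

Canvas tote bag $14.78: everything else → 3.5% + 0% local = 3.5% → $0.52
Chicken breast (2 lb) $7.83: unprepared groceries → 9.5% + 2.75% local = 12.25% → $0.96
Café latte $3.60: restaurant meals → 6.75% + 0% local = 6.75% → $0.24
Burrito bowl $11.87: restaurant meals → 6.75% + 0% local = 6.75% → $0.80
Sushi platter $25.88: restaurant meals → 6.75% + 0% local = 6.75% → $1.75
Dress shirt $74.03: clothing → 0% + 2% local = 2% → $1.48
Total tax = $0.52 + $0.96 + $0.24 + $0.80 + $1.75 + $1.48 = $5.75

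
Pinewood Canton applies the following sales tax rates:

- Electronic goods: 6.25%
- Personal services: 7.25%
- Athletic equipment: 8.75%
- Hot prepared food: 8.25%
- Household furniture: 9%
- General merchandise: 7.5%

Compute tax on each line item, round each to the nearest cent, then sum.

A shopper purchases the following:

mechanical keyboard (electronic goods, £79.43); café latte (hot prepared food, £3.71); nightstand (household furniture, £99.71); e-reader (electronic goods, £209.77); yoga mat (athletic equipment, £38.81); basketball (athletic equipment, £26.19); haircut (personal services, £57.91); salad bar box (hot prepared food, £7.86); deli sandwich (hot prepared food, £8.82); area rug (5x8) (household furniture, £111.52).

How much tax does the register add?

Mechanical keyboard £79.43: electronic goods → 6.25% → £4.96
Café latte £3.71: hot prepared food → 8.25% → £0.31
Nightstand £99.71: household furniture → 9% → £8.97
E-reader £209.77: electronic goods → 6.25% → £13.11
Yoga mat £38.81: athletic equipment → 8.75% → £3.40
Basketball £26.19: athletic equipment → 8.75% → £2.29
Haircut £57.91: personal services → 7.25% → £4.20
Salad bar box £7.86: hot prepared food → 8.25% → £0.65
Deli sandwich £8.82: hot prepared food → 8.25% → £0.73
Area rug (5x8) £111.52: household furniture → 9% → £10.04
Total tax = £4.96 + £0.31 + £8.97 + £13.11 + £3.40 + £2.29 + £4.20 + £0.65 + £0.73 + £10.04 = £48.66

£48.66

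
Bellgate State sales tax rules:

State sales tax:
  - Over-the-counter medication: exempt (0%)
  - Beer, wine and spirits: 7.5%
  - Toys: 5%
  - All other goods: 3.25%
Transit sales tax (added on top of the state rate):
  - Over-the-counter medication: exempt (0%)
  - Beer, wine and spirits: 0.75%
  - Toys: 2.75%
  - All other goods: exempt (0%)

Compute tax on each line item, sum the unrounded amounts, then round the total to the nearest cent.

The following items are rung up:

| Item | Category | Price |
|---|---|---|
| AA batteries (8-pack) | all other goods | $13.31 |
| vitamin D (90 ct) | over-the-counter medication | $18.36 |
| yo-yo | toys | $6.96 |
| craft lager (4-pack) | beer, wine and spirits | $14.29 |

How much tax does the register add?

$2.15

AA batteries (8-pack) $13.31: all other goods → 3.25% + 0% transit = 3.25% → $0.432575
Vitamin D (90 ct) $18.36: over-the-counter medication → 0% + 0% transit = 0% → $0.00
Yo-yo $6.96: toys → 5% + 2.75% transit = 7.75% → $0.5394
Craft lager (4-pack) $14.29: beer, wine and spirits → 7.5% + 0.75% transit = 8.25% → $1.178925
Unrounded tax sum = $2.1509 → $2.15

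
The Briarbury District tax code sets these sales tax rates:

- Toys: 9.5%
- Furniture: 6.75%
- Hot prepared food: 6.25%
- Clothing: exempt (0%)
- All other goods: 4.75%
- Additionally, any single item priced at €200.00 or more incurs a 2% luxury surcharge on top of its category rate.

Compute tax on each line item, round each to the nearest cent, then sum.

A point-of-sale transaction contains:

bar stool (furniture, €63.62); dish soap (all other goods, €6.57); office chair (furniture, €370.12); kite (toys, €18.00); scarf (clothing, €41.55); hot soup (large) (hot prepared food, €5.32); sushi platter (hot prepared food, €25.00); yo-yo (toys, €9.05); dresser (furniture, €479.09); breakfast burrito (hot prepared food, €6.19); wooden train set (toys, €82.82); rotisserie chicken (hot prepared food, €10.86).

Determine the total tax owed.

€92.31

Bar stool €63.62: furniture → 6.75% → €4.29
Dish soap €6.57: all other goods → 4.75% → €0.31
Office chair €370.12: furniture → 6.75% + 2% surcharge = 8.75% → €32.39
Kite €18.00: toys → 9.5% → €1.71
Scarf €41.55: clothing → 0% → €0.00
Hot soup (large) €5.32: hot prepared food → 6.25% → €0.33
Sushi platter €25.00: hot prepared food → 6.25% → €1.56
Yo-yo €9.05: toys → 9.5% → €0.86
Dresser €479.09: furniture → 6.75% + 2% surcharge = 8.75% → €41.92
Breakfast burrito €6.19: hot prepared food → 6.25% → €0.39
Wooden train set €82.82: toys → 9.5% → €7.87
Rotisserie chicken €10.86: hot prepared food → 6.25% → €0.68
Total tax = €4.29 + €0.31 + €32.39 + €1.71 + €0.33 + €1.56 + €0.86 + €41.92 + €0.39 + €7.87 + €0.68 = €92.31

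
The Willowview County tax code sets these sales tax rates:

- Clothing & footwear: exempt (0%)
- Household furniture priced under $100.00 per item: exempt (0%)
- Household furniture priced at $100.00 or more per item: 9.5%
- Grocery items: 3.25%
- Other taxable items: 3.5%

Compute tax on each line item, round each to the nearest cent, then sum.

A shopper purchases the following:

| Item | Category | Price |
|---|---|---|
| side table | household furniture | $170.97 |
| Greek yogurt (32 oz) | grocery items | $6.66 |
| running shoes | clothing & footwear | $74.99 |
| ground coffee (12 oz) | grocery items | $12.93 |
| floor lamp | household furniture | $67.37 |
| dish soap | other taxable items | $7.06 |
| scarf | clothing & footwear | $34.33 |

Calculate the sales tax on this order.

$17.13

Side table $170.97: household furniture, $100.00 or more → 9.5% → $16.24
Greek yogurt (32 oz) $6.66: grocery items → 3.25% → $0.22
Running shoes $74.99: clothing & footwear → 0% → $0.00
Ground coffee (12 oz) $12.93: grocery items → 3.25% → $0.42
Floor lamp $67.37: household furniture, under $100.00 → 0% → $0.00
Dish soap $7.06: other taxable items → 3.5% → $0.25
Scarf $34.33: clothing & footwear → 0% → $0.00
Total tax = $16.24 + $0.22 + $0.42 + $0.25 = $17.13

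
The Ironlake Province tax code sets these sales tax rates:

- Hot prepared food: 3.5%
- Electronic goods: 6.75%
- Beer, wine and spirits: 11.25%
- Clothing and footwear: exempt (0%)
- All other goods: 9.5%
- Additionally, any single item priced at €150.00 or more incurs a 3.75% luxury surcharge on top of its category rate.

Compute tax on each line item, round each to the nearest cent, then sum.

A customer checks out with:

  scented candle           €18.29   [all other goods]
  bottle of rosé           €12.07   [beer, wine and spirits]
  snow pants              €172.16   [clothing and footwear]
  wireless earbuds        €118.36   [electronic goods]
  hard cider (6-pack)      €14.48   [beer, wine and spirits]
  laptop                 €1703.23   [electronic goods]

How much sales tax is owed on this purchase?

Scented candle €18.29: all other goods → 9.5% → €1.74
Bottle of rosé €12.07: beer, wine and spirits → 11.25% → €1.36
Snow pants €172.16: clothing and footwear → 0% + 3.75% surcharge = 3.75% → €6.46
Wireless earbuds €118.36: electronic goods → 6.75% → €7.99
Hard cider (6-pack) €14.48: beer, wine and spirits → 11.25% → €1.63
Laptop €1703.23: electronic goods → 6.75% + 3.75% surcharge = 10.5% → €178.84
Total tax = €1.74 + €1.36 + €6.46 + €7.99 + €1.63 + €178.84 = €198.02

€198.02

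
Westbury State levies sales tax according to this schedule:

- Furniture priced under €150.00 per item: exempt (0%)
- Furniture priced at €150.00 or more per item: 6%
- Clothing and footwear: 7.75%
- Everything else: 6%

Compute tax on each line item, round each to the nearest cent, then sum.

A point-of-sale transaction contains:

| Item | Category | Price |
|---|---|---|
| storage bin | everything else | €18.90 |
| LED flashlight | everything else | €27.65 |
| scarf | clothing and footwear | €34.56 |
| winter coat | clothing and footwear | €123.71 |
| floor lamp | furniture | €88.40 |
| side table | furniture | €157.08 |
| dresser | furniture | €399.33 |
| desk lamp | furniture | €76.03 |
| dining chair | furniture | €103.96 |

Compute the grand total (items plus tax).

Storage bin €18.90: everything else → 6% → €1.13
LED flashlight €27.65: everything else → 6% → €1.66
Scarf €34.56: clothing and footwear → 7.75% → €2.68
Winter coat €123.71: clothing and footwear → 7.75% → €9.59
Floor lamp €88.40: furniture, under €150.00 → 0% → €0.00
Side table €157.08: furniture, €150.00 or more → 6% → €9.42
Dresser €399.33: furniture, €150.00 or more → 6% → €23.96
Desk lamp €76.03: furniture, under €150.00 → 0% → €0.00
Dining chair €103.96: furniture, under €150.00 → 0% → €0.00
Subtotal = €1029.62; tax = €48.44; total due = €1078.06

€1078.06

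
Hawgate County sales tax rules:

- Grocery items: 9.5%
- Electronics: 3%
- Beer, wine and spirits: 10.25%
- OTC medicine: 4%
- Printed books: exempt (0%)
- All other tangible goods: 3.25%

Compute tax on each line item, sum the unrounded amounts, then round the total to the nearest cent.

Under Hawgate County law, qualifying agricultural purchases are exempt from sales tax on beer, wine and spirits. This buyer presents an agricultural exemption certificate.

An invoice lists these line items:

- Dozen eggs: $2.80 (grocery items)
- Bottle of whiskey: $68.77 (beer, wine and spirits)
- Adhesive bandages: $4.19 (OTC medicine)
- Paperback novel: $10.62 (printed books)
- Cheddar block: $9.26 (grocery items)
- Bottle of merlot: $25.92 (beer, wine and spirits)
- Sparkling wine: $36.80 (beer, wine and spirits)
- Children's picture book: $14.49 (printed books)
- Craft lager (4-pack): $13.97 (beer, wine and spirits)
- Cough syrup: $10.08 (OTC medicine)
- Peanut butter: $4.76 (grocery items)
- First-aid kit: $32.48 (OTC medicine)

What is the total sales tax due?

Dozen eggs $2.80: grocery items → 9.5% → $0.266
Bottle of whiskey $68.77: beer, wine and spirits, buyer-exempt → 0% → $0.00
Adhesive bandages $4.19: OTC medicine → 4% → $0.1676
Paperback novel $10.62: printed books → 0% → $0.00
Cheddar block $9.26: grocery items → 9.5% → $0.8797
Bottle of merlot $25.92: beer, wine and spirits, buyer-exempt → 0% → $0.00
Sparkling wine $36.80: beer, wine and spirits, buyer-exempt → 0% → $0.00
Children's picture book $14.49: printed books → 0% → $0.00
Craft lager (4-pack) $13.97: beer, wine and spirits, buyer-exempt → 0% → $0.00
Cough syrup $10.08: OTC medicine → 4% → $0.4032
Peanut butter $4.76: grocery items → 9.5% → $0.4522
First-aid kit $32.48: OTC medicine → 4% → $1.2992
Unrounded tax sum = $3.4679 → $3.47

$3.47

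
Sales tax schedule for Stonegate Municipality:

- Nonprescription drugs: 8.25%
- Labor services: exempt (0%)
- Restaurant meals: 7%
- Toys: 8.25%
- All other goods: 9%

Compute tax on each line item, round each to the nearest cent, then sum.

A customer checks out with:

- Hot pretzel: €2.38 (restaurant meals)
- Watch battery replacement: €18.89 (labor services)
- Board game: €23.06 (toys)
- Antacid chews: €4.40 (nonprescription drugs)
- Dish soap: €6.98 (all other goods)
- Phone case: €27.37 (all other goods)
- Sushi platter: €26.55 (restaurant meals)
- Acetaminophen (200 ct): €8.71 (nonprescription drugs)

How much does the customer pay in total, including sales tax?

€126.44

Hot pretzel €2.38: restaurant meals → 7% → €0.17
Watch battery replacement €18.89: labor services → 0% → €0.00
Board game €23.06: toys → 8.25% → €1.90
Antacid chews €4.40: nonprescription drugs → 8.25% → €0.36
Dish soap €6.98: all other goods → 9% → €0.63
Phone case €27.37: all other goods → 9% → €2.46
Sushi platter €26.55: restaurant meals → 7% → €1.86
Acetaminophen (200 ct) €8.71: nonprescription drugs → 8.25% → €0.72
Subtotal = €118.34; tax = €8.10; total due = €126.44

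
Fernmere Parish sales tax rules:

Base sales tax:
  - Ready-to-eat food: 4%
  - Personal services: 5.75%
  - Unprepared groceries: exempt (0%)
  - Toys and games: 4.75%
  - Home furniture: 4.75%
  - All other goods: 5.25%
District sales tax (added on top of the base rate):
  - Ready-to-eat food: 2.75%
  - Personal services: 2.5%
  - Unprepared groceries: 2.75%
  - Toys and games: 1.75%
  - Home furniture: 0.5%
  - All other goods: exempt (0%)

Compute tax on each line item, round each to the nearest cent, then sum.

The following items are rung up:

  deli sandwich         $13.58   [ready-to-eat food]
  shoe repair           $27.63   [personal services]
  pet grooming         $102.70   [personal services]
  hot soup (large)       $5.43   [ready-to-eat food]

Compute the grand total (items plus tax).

Deli sandwich $13.58: ready-to-eat food → 4% + 2.75% district = 6.75% → $0.92
Shoe repair $27.63: personal services → 5.75% + 2.5% district = 8.25% → $2.28
Pet grooming $102.70: personal services → 5.75% + 2.5% district = 8.25% → $8.47
Hot soup (large) $5.43: ready-to-eat food → 4% + 2.75% district = 6.75% → $0.37
Subtotal = $149.34; tax = $12.04; total due = $161.38

$161.38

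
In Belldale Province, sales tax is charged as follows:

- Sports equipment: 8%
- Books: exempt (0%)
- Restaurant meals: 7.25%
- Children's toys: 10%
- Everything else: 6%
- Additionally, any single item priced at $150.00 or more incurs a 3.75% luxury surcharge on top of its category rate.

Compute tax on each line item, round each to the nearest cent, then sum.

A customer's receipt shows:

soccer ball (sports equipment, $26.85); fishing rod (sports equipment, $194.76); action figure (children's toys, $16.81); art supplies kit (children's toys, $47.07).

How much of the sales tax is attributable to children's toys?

$6.39

Action figure $16.81: children's toys → 10% → $1.68
Art supplies kit $47.07: children's toys → 10% → $4.71
Tax on children's toys = $1.68 + $4.71 = $6.39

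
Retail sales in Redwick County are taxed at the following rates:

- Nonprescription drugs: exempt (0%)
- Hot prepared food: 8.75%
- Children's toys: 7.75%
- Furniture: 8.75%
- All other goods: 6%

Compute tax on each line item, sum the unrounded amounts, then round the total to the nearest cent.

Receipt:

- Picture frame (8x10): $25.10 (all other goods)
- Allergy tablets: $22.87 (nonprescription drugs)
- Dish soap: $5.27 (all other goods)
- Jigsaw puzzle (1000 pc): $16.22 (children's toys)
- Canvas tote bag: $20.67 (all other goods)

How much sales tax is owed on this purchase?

Picture frame (8x10) $25.10: all other goods → 6% → $1.506
Allergy tablets $22.87: nonprescription drugs → 0% → $0.00
Dish soap $5.27: all other goods → 6% → $0.3162
Jigsaw puzzle (1000 pc) $16.22: children's toys → 7.75% → $1.25705
Canvas tote bag $20.67: all other goods → 6% → $1.2402
Unrounded tax sum = $4.31945 → $4.32

$4.32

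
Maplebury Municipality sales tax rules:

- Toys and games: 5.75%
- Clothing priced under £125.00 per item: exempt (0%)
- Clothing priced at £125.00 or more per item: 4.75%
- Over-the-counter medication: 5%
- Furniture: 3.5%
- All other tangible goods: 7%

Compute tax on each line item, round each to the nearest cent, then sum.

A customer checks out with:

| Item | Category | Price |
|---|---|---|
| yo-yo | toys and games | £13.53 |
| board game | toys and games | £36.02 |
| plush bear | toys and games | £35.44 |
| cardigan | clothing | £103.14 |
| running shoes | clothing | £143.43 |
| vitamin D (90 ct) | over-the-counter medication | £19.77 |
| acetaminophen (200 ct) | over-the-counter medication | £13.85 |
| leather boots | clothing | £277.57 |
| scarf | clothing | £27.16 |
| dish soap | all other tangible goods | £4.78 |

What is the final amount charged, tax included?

Yo-yo £13.53: toys and games → 5.75% → £0.78
Board game £36.02: toys and games → 5.75% → £2.07
Plush bear £35.44: toys and games → 5.75% → £2.04
Cardigan £103.14: clothing, under £125.00 → 0% → £0.00
Running shoes £143.43: clothing, £125.00 or more → 4.75% → £6.81
Vitamin D (90 ct) £19.77: over-the-counter medication → 5% → £0.99
Acetaminophen (200 ct) £13.85: over-the-counter medication → 5% → £0.69
Leather boots £277.57: clothing, £125.00 or more → 4.75% → £13.18
Scarf £27.16: clothing, under £125.00 → 0% → £0.00
Dish soap £4.78: all other tangible goods → 7% → £0.33
Subtotal = £674.69; tax = £26.89; total due = £701.58

£701.58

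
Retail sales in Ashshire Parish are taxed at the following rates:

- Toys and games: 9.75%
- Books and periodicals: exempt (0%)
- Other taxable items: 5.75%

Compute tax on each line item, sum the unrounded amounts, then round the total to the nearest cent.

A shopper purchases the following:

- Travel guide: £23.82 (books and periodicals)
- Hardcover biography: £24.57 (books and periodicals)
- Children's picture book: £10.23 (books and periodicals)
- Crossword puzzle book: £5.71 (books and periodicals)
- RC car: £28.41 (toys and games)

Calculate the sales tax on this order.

Travel guide £23.82: books and periodicals → 0% → £0.00
Hardcover biography £24.57: books and periodicals → 0% → £0.00
Children's picture book £10.23: books and periodicals → 0% → £0.00
Crossword puzzle book £5.71: books and periodicals → 0% → £0.00
RC car £28.41: toys and games → 9.75% → £2.769975
Unrounded tax sum = £2.769975 → £2.77

£2.77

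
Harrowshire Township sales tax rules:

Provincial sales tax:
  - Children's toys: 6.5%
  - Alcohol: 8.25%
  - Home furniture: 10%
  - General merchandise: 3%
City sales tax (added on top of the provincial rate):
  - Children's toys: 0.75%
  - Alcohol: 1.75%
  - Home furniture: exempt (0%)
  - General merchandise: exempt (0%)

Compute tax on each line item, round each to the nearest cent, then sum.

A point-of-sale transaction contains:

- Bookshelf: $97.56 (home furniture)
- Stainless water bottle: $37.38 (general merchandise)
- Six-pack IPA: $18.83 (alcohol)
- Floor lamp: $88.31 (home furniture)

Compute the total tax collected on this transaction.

Bookshelf $97.56: home furniture → 10% + 0% city = 10% → $9.76
Stainless water bottle $37.38: general merchandise → 3% + 0% city = 3% → $1.12
Six-pack IPA $18.83: alcohol → 8.25% + 1.75% city = 10% → $1.88
Floor lamp $88.31: home furniture → 10% + 0% city = 10% → $8.83
Total tax = $9.76 + $1.12 + $1.88 + $8.83 = $21.59

$21.59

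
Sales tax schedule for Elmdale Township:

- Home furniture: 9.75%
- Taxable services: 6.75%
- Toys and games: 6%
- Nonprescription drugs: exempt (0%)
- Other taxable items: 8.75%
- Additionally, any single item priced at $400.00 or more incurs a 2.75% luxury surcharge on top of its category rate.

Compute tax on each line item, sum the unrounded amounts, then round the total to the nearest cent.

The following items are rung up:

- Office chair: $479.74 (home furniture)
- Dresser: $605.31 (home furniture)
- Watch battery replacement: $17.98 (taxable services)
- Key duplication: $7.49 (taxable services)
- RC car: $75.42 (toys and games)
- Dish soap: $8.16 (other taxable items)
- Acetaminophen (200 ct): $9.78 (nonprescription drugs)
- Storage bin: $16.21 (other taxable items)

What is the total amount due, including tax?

Office chair $479.74: home furniture → 9.75% + 2.75% surcharge = 12.5% → $59.9675
Dresser $605.31: home furniture → 9.75% + 2.75% surcharge = 12.5% → $75.66375
Watch battery replacement $17.98: taxable services → 6.75% → $1.21365
Key duplication $7.49: taxable services → 6.75% → $0.505575
RC car $75.42: toys and games → 6% → $4.5252
Dish soap $8.16: other taxable items → 8.75% → $0.714
Acetaminophen (200 ct) $9.78: nonprescription drugs → 0% → $0.00
Storage bin $16.21: other taxable items → 8.75% → $1.418375
Subtotal = $1220.09; unrounded tax = $144.00805 → $144.01; total due = $1364.10

$1364.10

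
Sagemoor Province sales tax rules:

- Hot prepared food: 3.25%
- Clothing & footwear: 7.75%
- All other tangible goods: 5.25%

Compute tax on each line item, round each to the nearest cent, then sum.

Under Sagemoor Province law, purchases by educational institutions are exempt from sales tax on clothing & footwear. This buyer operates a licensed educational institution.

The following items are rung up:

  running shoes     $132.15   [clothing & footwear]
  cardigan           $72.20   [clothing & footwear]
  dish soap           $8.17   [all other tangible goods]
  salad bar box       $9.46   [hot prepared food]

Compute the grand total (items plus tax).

$222.72

Running shoes $132.15: clothing & footwear, buyer-exempt → 0% → $0.00
Cardigan $72.20: clothing & footwear, buyer-exempt → 0% → $0.00
Dish soap $8.17: all other tangible goods → 5.25% → $0.43
Salad bar box $9.46: hot prepared food → 3.25% → $0.31
Subtotal = $221.98; tax = $0.74; total due = $222.72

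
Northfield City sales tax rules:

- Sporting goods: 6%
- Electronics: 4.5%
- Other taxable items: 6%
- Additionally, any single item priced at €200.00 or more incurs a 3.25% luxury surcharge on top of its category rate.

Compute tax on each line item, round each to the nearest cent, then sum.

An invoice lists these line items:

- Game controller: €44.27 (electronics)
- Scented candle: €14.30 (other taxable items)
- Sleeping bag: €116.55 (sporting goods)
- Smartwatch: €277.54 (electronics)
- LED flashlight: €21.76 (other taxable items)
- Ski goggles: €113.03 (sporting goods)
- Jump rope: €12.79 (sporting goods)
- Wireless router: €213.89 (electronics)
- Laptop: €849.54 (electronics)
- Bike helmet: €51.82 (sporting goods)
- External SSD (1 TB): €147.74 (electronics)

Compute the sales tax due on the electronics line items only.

€112.57

Game controller €44.27: electronics → 4.5% → €1.99
Smartwatch €277.54: electronics → 4.5% + 3.25% surcharge = 7.75% → €21.51
Wireless router €213.89: electronics → 4.5% + 3.25% surcharge = 7.75% → €16.58
Laptop €849.54: electronics → 4.5% + 3.25% surcharge = 7.75% → €65.84
External SSD (1 TB) €147.74: electronics → 4.5% → €6.65
Tax on electronics = €1.99 + €21.51 + €16.58 + €65.84 + €6.65 = €112.57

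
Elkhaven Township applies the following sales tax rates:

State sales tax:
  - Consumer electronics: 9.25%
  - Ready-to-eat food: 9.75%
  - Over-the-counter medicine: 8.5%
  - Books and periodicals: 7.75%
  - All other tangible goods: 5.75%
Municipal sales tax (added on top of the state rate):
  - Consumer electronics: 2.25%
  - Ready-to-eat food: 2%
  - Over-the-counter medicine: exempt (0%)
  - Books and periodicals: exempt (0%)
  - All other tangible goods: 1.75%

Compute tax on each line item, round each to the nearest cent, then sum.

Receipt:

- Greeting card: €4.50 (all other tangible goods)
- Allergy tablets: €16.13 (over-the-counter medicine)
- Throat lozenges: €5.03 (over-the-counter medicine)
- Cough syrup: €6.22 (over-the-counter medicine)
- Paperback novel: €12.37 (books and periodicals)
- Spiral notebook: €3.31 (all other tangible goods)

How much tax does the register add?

Greeting card €4.50: all other tangible goods → 5.75% + 1.75% municipal = 7.5% → €0.34
Allergy tablets €16.13: over-the-counter medicine → 8.5% + 0% municipal = 8.5% → €1.37
Throat lozenges €5.03: over-the-counter medicine → 8.5% + 0% municipal = 8.5% → €0.43
Cough syrup €6.22: over-the-counter medicine → 8.5% + 0% municipal = 8.5% → €0.53
Paperback novel €12.37: books and periodicals → 7.75% + 0% municipal = 7.75% → €0.96
Spiral notebook €3.31: all other tangible goods → 5.75% + 1.75% municipal = 7.5% → €0.25
Total tax = €0.34 + €1.37 + €0.43 + €0.53 + €0.96 + €0.25 = €3.88

€3.88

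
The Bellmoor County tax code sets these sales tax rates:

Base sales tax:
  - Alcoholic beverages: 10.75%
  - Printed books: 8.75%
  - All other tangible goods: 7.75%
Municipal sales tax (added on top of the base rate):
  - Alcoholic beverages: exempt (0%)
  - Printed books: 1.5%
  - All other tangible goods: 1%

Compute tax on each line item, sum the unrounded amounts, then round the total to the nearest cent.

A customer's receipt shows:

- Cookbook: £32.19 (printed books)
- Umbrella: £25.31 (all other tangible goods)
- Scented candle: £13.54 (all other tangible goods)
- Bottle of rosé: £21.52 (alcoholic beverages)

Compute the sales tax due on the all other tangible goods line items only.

£3.40

Umbrella £25.31: all other tangible goods → 7.75% + 1% municipal = 8.75% → £2.214625
Scented candle £13.54: all other tangible goods → 7.75% + 1% municipal = 8.75% → £1.18475
Tax on all other tangible goods: unrounded sum = £3.399375 → £3.40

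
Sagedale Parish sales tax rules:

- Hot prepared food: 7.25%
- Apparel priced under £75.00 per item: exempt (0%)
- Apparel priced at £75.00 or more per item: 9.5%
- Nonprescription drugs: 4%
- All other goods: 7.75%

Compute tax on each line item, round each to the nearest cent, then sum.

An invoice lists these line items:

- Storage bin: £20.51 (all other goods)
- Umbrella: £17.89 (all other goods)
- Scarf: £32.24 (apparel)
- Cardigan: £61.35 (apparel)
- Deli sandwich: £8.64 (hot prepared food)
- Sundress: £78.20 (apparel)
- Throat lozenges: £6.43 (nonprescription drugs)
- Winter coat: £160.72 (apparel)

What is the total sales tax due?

Storage bin £20.51: all other goods → 7.75% → £1.59
Umbrella £17.89: all other goods → 7.75% → £1.39
Scarf £32.24: apparel, under £75.00 → 0% → £0.00
Cardigan £61.35: apparel, under £75.00 → 0% → £0.00
Deli sandwich £8.64: hot prepared food → 7.25% → £0.63
Sundress £78.20: apparel, £75.00 or more → 9.5% → £7.43
Throat lozenges £6.43: nonprescription drugs → 4% → £0.26
Winter coat £160.72: apparel, £75.00 or more → 9.5% → £15.27
Total tax = £1.59 + £1.39 + £0.63 + £7.43 + £0.26 + £15.27 = £26.57

£26.57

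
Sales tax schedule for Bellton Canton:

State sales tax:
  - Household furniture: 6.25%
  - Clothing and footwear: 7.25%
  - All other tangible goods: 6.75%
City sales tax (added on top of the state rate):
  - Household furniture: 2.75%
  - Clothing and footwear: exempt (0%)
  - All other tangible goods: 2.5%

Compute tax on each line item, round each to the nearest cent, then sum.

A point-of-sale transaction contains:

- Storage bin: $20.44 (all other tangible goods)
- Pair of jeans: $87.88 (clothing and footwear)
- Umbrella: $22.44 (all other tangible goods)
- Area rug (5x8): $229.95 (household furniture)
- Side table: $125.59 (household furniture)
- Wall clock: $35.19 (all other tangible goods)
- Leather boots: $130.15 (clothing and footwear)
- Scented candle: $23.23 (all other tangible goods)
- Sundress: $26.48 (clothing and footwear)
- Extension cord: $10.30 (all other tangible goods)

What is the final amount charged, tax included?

$771.71

Storage bin $20.44: all other tangible goods → 6.75% + 2.5% city = 9.25% → $1.89
Pair of jeans $87.88: clothing and footwear → 7.25% + 0% city = 7.25% → $6.37
Umbrella $22.44: all other tangible goods → 6.75% + 2.5% city = 9.25% → $2.08
Area rug (5x8) $229.95: household furniture → 6.25% + 2.75% city = 9% → $20.70
Side table $125.59: household furniture → 6.25% + 2.75% city = 9% → $11.30
Wall clock $35.19: all other tangible goods → 6.75% + 2.5% city = 9.25% → $3.26
Leather boots $130.15: clothing and footwear → 7.25% + 0% city = 7.25% → $9.44
Scented candle $23.23: all other tangible goods → 6.75% + 2.5% city = 9.25% → $2.15
Sundress $26.48: clothing and footwear → 7.25% + 0% city = 7.25% → $1.92
Extension cord $10.30: all other tangible goods → 6.75% + 2.5% city = 9.25% → $0.95
Subtotal = $711.65; tax = $60.06; total due = $771.71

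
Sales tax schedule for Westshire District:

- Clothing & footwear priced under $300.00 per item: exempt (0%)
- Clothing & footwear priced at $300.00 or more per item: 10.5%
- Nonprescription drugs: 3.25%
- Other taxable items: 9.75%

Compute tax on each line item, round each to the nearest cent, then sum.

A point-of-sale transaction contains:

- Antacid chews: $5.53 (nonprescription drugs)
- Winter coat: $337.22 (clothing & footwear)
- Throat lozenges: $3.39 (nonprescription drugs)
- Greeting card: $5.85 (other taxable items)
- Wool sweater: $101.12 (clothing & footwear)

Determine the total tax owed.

$36.27

Antacid chews $5.53: nonprescription drugs → 3.25% → $0.18
Winter coat $337.22: clothing & footwear, $300.00 or more → 10.5% → $35.41
Throat lozenges $3.39: nonprescription drugs → 3.25% → $0.11
Greeting card $5.85: other taxable items → 9.75% → $0.57
Wool sweater $101.12: clothing & footwear, under $300.00 → 0% → $0.00
Total tax = $0.18 + $35.41 + $0.11 + $0.57 = $36.27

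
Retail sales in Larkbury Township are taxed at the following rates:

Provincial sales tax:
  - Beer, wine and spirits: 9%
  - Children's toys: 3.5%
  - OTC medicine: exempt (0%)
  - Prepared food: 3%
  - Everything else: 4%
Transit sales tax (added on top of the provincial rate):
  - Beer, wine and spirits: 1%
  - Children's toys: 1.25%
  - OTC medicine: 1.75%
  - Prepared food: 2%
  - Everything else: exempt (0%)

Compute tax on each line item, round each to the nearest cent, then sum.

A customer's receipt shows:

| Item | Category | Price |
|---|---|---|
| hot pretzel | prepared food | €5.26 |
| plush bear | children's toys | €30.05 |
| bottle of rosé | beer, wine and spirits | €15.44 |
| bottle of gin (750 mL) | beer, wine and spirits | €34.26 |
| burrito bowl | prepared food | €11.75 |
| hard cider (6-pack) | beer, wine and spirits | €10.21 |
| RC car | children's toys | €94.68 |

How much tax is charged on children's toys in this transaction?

Plush bear €30.05: children's toys → 3.5% + 1.25% transit = 4.75% → €1.43
RC car €94.68: children's toys → 3.5% + 1.25% transit = 4.75% → €4.50
Tax on children's toys = €1.43 + €4.50 = €5.93

€5.93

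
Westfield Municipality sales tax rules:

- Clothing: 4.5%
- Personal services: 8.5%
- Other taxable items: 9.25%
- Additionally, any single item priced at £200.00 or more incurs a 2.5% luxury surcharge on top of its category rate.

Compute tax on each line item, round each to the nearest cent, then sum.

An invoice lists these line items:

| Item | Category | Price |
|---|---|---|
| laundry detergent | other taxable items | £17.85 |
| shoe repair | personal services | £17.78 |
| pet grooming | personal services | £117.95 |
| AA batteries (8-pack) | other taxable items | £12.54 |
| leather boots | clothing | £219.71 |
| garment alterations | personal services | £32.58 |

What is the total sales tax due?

Laundry detergent £17.85: other taxable items → 9.25% → £1.65
Shoe repair £17.78: personal services → 8.5% → £1.51
Pet grooming £117.95: personal services → 8.5% → £10.03
AA batteries (8-pack) £12.54: other taxable items → 9.25% → £1.16
Leather boots £219.71: clothing → 4.5% + 2.5% surcharge = 7% → £15.38
Garment alterations £32.58: personal services → 8.5% → £2.77
Total tax = £1.65 + £1.51 + £10.03 + £1.16 + £15.38 + £2.77 = £32.50

£32.50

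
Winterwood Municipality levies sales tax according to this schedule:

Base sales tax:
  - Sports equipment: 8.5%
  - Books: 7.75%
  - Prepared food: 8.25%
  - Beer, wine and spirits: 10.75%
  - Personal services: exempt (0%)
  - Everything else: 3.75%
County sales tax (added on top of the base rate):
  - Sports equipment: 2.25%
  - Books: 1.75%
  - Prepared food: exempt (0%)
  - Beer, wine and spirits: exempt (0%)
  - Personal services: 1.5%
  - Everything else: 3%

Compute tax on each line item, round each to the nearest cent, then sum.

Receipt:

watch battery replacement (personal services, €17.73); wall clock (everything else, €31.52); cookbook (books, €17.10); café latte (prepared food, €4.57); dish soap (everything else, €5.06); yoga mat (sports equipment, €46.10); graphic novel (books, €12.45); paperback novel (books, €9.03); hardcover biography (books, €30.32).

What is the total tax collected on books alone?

Cookbook €17.10: books → 7.75% + 1.75% county = 9.5% → €1.62
Graphic novel €12.45: books → 7.75% + 1.75% county = 9.5% → €1.18
Paperback novel €9.03: books → 7.75% + 1.75% county = 9.5% → €0.86
Hardcover biography €30.32: books → 7.75% + 1.75% county = 9.5% → €2.88
Tax on books = €1.62 + €1.18 + €0.86 + €2.88 = €6.54

€6.54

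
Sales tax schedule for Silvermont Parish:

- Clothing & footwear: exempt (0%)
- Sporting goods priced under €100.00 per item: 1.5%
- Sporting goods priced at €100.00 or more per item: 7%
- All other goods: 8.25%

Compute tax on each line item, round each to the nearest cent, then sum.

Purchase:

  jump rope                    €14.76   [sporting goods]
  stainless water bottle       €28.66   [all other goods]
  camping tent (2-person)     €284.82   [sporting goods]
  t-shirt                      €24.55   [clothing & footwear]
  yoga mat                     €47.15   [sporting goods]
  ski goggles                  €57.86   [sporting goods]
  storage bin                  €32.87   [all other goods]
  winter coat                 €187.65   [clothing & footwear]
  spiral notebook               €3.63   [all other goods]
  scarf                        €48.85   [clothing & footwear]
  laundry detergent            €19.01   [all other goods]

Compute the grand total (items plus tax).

€778.49

Jump rope €14.76: sporting goods, under €100.00 → 1.5% → €0.22
Stainless water bottle €28.66: all other goods → 8.25% → €2.36
Camping tent (2-person) €284.82: sporting goods, €100.00 or more → 7% → €19.94
T-shirt €24.55: clothing & footwear → 0% → €0.00
Yoga mat €47.15: sporting goods, under €100.00 → 1.5% → €0.71
Ski goggles €57.86: sporting goods, under €100.00 → 1.5% → €0.87
Storage bin €32.87: all other goods → 8.25% → €2.71
Winter coat €187.65: clothing & footwear → 0% → €0.00
Spiral notebook €3.63: all other goods → 8.25% → €0.30
Scarf €48.85: clothing & footwear → 0% → €0.00
Laundry detergent €19.01: all other goods → 8.25% → €1.57
Subtotal = €749.81; tax = €28.68; total due = €778.49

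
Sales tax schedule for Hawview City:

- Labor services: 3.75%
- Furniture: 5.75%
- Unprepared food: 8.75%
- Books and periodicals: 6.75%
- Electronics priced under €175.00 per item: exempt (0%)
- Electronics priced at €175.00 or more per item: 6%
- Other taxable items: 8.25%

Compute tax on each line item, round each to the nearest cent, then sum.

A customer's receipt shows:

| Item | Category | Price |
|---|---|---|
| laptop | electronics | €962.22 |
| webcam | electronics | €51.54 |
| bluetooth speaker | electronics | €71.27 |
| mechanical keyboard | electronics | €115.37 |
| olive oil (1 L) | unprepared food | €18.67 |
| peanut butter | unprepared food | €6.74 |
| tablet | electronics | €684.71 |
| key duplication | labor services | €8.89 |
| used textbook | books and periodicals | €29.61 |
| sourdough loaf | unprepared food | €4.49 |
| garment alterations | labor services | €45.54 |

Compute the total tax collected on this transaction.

Laptop €962.22: electronics, €175.00 or more → 6% → €57.73
Webcam €51.54: electronics, under €175.00 → 0% → €0.00
Bluetooth speaker €71.27: electronics, under €175.00 → 0% → €0.00
Mechanical keyboard €115.37: electronics, under €175.00 → 0% → €0.00
Olive oil (1 L) €18.67: unprepared food → 8.75% → €1.63
Peanut butter €6.74: unprepared food → 8.75% → €0.59
Tablet €684.71: electronics, €175.00 or more → 6% → €41.08
Key duplication €8.89: labor services → 3.75% → €0.33
Used textbook €29.61: books and periodicals → 6.75% → €2.00
Sourdough loaf €4.49: unprepared food → 8.75% → €0.39
Garment alterations €45.54: labor services → 3.75% → €1.71
Total tax = €57.73 + €1.63 + €0.59 + €41.08 + €0.33 + €2.00 + €0.39 + €1.71 = €105.46

€105.46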